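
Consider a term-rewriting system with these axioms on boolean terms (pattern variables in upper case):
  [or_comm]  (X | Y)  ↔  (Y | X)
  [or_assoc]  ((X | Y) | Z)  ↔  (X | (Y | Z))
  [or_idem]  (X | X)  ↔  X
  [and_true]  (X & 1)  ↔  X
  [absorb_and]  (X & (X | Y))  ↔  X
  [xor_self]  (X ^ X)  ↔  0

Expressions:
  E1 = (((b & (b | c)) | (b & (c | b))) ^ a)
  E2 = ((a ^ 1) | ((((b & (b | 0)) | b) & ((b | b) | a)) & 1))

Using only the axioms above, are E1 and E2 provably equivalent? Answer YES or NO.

All listed rules preserve value, hence provable equivalence implies equal values everywhere; look for a separating assignment.
a=0, b=0, c=0 gives E1 ↦ 0, E2 ↦ 1; values differ ⇒ not provably equivalent.

NO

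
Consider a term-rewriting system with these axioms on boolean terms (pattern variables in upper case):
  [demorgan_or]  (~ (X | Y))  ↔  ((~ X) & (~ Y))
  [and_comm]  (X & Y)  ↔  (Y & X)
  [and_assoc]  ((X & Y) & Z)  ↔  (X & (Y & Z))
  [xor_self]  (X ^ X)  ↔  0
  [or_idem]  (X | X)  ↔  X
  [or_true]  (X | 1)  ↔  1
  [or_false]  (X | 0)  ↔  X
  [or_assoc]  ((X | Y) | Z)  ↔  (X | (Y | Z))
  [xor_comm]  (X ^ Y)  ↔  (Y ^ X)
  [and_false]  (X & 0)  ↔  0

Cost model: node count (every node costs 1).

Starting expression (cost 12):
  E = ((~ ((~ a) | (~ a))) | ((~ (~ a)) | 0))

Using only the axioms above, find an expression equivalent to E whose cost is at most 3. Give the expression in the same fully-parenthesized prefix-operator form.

(~ (~ a))   [cost 3]

step 1: or_idem (→) rewrites ((~ a) | (~ a)) into (~ a), now ((~ (~ a)) | ((~ (~ a)) | 0))
step 2: or_false (→) rewrites ((~ (~ a)) | 0) into (~ (~ a)), now ((~ (~ a)) | (~ (~ a)))
step 3: or_idem (→) rewrites ((~ (~ a)) | (~ (~ a))) into (~ (~ a)), reaching cost 3 (bound 3)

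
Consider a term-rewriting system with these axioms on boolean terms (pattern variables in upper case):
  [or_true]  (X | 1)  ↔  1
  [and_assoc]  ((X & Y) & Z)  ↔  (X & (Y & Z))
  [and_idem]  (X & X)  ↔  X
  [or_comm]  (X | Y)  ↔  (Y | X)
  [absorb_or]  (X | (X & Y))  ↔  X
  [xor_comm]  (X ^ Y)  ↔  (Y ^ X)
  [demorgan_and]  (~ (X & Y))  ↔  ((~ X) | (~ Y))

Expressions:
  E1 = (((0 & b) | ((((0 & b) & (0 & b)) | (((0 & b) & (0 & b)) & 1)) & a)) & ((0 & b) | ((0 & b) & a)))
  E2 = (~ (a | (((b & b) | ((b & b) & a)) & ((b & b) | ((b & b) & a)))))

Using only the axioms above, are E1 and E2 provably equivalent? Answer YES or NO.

All listed rules preserve value, hence provable equivalence implies equal values everywhere; look for a separating assignment.
a=0, b=0 gives E1 ↦ 0, E2 ↦ 1; values differ ⇒ not provably equivalent.

NO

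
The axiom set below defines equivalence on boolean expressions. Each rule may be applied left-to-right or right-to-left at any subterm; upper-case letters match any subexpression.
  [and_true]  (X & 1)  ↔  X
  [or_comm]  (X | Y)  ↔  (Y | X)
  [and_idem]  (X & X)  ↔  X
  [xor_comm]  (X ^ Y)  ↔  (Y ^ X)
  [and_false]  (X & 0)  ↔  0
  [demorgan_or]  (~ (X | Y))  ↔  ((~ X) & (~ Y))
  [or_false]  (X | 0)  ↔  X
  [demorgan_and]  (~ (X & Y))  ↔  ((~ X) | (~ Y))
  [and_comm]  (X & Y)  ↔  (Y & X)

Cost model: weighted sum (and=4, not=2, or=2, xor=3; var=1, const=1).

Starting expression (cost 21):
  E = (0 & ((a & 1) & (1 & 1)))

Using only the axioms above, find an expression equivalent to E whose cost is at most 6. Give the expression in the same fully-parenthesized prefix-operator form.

(0 & a)   [cost 6]

1. [and_true →] (1 & 1)  →  1;  E = (0 & ((a & 1) & 1))
2. [and_true →] ((a & 1) & 1)  →  (a & 1);  E = (0 & (a & 1))
3. [and_true →] (a & 1)  →  a;  cost 6 ≤ 6, done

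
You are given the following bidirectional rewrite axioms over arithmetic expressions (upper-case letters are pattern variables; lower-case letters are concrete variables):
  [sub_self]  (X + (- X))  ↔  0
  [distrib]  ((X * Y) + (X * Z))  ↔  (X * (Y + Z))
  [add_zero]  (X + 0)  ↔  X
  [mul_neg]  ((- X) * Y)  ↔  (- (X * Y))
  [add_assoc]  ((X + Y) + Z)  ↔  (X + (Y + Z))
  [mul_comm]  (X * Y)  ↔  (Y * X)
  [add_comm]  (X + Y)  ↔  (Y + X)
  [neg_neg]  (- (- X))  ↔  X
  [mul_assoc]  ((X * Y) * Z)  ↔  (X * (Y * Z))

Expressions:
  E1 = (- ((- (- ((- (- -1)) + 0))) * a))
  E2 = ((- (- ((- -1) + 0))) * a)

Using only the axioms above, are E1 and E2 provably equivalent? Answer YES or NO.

YES

(1) (- (- -1))  =[neg_neg →]=  -1    ⊢ (- ((- (- (-1 + 0))) * a))
(2) (-1 + 0)  =[add_zero →]=  -1    ⊢ (- ((- (- -1)) * a))
(3) (- (- -1))  =[neg_neg →]=  -1    ⊢ (- (-1 * a))
(4) (- (-1 * a))  =[mul_neg ←]=  ((- -1) * a)
(5) ((- -1) * a)  =[mul_comm →]=  (a * (- -1))
(6) -1  =[neg_neg ←]=  (- (- -1))    ⊢ (a * (- (- (- -1))))
(7) (a * (- (- (- -1))))  =[mul_comm →]=  ((- (- (- -1))) * a)
(8) (- -1)  =[add_zero ←]=  ((- -1) + 0)    ⊢ E2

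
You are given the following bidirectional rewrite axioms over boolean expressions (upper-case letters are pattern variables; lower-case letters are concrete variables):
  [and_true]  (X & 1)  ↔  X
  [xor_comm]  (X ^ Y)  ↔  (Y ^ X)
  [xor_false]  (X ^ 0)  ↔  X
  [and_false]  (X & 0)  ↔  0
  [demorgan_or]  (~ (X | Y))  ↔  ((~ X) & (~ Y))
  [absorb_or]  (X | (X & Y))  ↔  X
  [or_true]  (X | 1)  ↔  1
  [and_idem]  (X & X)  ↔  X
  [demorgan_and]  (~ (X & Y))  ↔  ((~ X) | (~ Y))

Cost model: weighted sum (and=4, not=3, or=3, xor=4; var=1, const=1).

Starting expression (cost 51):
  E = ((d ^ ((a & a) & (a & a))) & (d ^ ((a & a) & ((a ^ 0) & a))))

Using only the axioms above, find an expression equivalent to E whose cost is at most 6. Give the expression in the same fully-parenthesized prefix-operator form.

step 1: xor_false (→) rewrites (a ^ 0) into a, now ((d ^ ((a & a) & (a & a))) & (d ^ ((a & a) & (a & a))))
step 2: and_idem (→) rewrites ((d ^ ((a & a) & (a & a))) & (d ^ ((a & a) & (a & a)))) into (d ^ ((a & a) & (a & a)))
step 3: and_idem (→) rewrites ((a & a) & (a & a)) into (a & a), now (d ^ (a & a))
step 4: and_idem (→) rewrites (a & a) into a, reaching cost 6 (bound 6)

(d ^ a)   [cost 6]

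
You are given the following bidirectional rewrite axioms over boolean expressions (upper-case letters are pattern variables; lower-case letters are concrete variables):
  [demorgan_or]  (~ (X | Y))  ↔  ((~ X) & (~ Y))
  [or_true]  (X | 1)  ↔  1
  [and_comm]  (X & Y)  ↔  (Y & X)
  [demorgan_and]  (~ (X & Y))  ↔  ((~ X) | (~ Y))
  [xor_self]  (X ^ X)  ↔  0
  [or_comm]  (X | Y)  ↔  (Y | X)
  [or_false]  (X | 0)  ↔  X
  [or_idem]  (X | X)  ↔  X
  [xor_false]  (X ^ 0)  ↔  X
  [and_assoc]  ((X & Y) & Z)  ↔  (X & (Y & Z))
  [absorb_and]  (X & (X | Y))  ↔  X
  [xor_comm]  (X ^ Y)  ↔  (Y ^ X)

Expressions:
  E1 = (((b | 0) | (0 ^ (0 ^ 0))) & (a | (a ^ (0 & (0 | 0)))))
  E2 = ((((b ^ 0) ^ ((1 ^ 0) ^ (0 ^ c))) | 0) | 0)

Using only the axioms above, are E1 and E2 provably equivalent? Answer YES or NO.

The axioms are sound identities: if E1 ↔* E2 then E1 and E2 evaluate identically under any assignment.
Under a=0, b=0, c=0: E1 evaluates to 0, E2 to 1. Distinct ⇒ no rewrite sequence connects them.

NO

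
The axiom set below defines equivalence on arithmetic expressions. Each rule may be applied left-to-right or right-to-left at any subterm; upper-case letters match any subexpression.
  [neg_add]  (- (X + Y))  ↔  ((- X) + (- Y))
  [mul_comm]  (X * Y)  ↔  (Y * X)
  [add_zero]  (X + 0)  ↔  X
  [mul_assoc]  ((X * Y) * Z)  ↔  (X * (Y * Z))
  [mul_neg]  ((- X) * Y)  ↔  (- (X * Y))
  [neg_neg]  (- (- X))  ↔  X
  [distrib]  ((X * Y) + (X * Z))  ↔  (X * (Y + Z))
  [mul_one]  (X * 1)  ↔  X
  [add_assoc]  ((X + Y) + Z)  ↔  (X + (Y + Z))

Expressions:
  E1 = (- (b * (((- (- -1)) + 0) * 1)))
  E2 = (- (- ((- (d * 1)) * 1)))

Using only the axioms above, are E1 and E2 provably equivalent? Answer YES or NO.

NO

Every axiom is a valid identity, so a rewrite proof would force E1 and E2 to agree under every assignment.
At b=0, d=1: E1 = 0 but E2 = -1; they differ, so no derivation exists.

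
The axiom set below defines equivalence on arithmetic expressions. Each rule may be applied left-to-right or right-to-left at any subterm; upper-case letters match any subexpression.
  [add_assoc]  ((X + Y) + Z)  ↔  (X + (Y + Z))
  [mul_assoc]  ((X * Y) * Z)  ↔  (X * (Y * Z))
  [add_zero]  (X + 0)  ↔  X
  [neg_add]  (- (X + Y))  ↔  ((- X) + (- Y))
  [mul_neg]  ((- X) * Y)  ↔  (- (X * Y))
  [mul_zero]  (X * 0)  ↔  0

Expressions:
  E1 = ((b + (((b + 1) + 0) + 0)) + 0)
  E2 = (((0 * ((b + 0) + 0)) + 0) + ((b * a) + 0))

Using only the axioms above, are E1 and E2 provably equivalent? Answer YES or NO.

Every axiom is a valid identity, so a rewrite proof would force E1 and E2 to agree under every assignment.
At a=0, b=0: E1 = 1 but E2 = 0; they differ, so no derivation exists.

NO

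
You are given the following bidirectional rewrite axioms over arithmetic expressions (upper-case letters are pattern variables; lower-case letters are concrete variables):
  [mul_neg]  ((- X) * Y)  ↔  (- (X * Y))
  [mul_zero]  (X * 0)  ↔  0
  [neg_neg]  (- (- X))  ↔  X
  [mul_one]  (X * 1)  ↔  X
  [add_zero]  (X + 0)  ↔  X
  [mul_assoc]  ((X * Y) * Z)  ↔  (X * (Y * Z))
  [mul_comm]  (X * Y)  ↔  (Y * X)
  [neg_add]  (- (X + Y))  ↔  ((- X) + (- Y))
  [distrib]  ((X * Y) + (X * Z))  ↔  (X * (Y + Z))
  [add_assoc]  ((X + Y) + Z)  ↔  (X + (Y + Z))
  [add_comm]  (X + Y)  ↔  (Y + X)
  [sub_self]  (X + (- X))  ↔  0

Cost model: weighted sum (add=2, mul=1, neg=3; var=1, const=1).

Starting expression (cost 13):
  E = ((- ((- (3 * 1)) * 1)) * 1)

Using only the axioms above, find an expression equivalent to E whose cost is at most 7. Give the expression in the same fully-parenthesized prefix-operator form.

(- (- 3))   [cost 7]

step 1: mul_one (→) rewrites ((- ((- (3 * 1)) * 1)) * 1) into (- ((- (3 * 1)) * 1))
step 2: mul_one (→) rewrites ((- (3 * 1)) * 1) into (- (3 * 1)), now (- (- (3 * 1)))
step 3: mul_one (→) rewrites (3 * 1) into 3, reaching cost 7 (bound 7)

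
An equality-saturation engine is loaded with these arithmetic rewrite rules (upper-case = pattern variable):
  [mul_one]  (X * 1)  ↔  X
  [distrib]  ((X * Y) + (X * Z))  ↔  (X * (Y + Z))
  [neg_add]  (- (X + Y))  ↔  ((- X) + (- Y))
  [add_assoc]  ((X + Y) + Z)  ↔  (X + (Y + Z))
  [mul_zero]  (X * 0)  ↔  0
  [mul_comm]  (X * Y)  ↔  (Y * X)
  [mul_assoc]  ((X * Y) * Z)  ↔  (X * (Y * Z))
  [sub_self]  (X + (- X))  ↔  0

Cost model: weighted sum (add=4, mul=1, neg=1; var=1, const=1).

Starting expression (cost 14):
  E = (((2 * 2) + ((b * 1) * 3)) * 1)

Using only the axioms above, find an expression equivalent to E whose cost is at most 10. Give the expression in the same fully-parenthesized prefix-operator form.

((2 * 2) + (3 * b))   [cost 10]

1. [mul_comm →] ((b * 1) * 3)  →  (3 * (b * 1));  E = (((2 * 2) + (3 * (b * 1))) * 1)
2. [mul_one →] (((2 * 2) + (3 * (b * 1))) * 1)  →  ((2 * 2) + (3 * (b * 1)))
3. [mul_one →] (b * 1)  →  b;  cost 10 ≤ 10, done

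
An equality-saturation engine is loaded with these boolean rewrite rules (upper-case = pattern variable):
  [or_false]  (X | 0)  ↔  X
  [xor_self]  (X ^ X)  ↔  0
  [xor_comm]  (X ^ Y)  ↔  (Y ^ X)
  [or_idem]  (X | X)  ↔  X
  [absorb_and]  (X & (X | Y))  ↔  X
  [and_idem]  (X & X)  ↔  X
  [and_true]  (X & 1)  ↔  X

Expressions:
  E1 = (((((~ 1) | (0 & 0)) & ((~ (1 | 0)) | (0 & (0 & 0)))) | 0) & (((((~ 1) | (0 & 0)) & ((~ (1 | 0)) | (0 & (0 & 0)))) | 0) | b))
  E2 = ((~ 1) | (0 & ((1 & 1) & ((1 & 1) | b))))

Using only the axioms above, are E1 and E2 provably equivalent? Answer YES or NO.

1. [absorb_and →] (((((~ 1) | (0 & 0)) & ((~ (1 | 0)) | (0 & (0 & 0)))) | 0) & (((((~ 1) | (0 & 0)) & ((~ (1 | 0)) | (0 & (0 & 0)))) | 0) | b))  →  ((((~ 1) | (0 & 0)) & ((~ (1 | 0)) | (0 & (0 & 0)))) | 0)
2. [and_idem →] (0 & 0)  →  0;  E1 = ((((~ 1) | (0 & 0)) & ((~ (1 | 0)) | (0 & 0))) | 0)
3. [and_idem →] (0 & 0)  →  0;  E1 = ((((~ 1) | (0 & 0)) & ((~ (1 | 0)) | 0)) | 0)
4. [or_false →] (1 | 0)  →  1;  E1 = ((((~ 1) | (0 & 0)) & ((~ 1) | 0)) | 0)
5. [and_idem →] (0 & 0)  →  0;  E1 = ((((~ 1) | 0) & ((~ 1) | 0)) | 0)
6. [and_idem →] (((~ 1) | 0) & ((~ 1) | 0))  →  ((~ 1) | 0);  E1 = (((~ 1) | 0) | 0)
7. [or_false →] ((~ 1) | 0)  →  (~ 1);  E1 = ((~ 1) | 0)
8. [and_true ←] 0  →  (0 & 1);  E1 = ((~ 1) | (0 & 1))
9. [and_idem ←] 1  →  (1 & 1);  E1 = ((~ 1) | (0 & (1 & 1)))
10. [absorb_and ←] (1 & 1)  →  ((1 & 1) & ((1 & 1) | b));  this is E2

YES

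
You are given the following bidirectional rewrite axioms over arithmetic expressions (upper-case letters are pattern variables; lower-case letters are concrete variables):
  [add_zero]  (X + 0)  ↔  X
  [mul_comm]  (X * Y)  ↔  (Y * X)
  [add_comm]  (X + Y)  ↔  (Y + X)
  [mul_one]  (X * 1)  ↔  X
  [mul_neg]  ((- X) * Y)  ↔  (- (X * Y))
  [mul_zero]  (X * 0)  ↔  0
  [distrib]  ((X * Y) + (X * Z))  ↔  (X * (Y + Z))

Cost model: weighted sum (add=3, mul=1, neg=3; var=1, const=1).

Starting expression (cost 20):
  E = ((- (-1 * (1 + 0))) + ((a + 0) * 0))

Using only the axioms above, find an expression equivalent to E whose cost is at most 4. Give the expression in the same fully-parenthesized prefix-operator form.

(1) (1 + 0)  =[add_zero →]=  1    ⊢ ((- (-1 * 1)) + ((a + 0) * 0))
(2) (a + 0)  =[add_zero →]=  a    ⊢ ((- (-1 * 1)) + (a * 0))
(3) (-1 * 1)  =[mul_one →]=  -1    ⊢ ((- -1) + (a * 0))
(4) (a * 0)  =[mul_zero →]=  0    ⊢ ((- -1) + 0)
(5) ((- -1) + 0)  =[add_zero →]=  (- -1)    ⊢ cost 4, within 4

(- -1)   [cost 4]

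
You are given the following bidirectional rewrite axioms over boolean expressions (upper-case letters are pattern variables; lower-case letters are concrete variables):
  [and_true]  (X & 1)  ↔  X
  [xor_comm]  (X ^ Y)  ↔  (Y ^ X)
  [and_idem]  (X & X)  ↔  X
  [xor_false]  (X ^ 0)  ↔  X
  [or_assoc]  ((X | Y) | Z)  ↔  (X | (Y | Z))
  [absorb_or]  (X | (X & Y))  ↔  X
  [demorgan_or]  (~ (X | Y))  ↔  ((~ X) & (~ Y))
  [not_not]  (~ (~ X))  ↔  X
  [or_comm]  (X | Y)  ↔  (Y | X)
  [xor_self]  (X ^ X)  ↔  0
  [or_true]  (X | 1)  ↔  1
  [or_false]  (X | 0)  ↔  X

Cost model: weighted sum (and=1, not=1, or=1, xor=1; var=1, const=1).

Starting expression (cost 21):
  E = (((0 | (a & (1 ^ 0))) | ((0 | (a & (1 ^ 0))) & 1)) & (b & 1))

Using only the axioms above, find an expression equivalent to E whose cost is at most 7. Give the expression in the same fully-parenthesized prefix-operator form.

step 1: absorb_or (→) rewrites ((0 | (a & (1 ^ 0))) | ((0 | (a & (1 ^ 0))) & 1)) into (0 | (a & (1 ^ 0))), now ((0 | (a & (1 ^ 0))) & (b & 1))
step 2: xor_false (→) rewrites (1 ^ 0) into 1, now ((0 | (a & 1)) & (b & 1))
step 3: and_true (→) rewrites (a & 1) into a, reaching cost 7 (bound 7)

((0 | a) & (b & 1))   [cost 7]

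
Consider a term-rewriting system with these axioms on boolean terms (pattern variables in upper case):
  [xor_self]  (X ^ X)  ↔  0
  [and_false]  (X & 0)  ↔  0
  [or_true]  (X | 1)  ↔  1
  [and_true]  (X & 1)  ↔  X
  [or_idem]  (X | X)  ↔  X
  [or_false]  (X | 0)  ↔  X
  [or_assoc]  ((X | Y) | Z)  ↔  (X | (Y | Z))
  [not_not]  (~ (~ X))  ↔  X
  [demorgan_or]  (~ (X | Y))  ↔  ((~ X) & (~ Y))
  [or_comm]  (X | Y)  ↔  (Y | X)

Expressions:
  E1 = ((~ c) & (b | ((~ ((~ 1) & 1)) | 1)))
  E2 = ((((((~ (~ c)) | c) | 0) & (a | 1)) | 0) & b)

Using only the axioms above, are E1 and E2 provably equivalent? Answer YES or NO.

The axioms are sound identities: if E1 ↔* E2 then E1 and E2 evaluate identically under any assignment.
Under a=0, b=0, c=0: E1 evaluates to 1, E2 to 0. Distinct ⇒ no rewrite sequence connects them.

NO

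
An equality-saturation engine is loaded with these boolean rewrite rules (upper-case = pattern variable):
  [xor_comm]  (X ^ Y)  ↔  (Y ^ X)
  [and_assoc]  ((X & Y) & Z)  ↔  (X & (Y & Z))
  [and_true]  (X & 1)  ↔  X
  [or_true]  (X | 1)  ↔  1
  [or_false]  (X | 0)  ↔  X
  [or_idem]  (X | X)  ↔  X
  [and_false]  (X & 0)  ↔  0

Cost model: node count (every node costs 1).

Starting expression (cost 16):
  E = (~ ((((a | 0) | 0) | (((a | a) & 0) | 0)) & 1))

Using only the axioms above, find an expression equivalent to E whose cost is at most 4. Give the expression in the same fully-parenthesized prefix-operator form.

1. [or_false →] (((a | a) & 0) | 0)  →  ((a | a) & 0);  E = (~ ((((a | 0) | 0) | ((a | a) & 0)) & 1))
2. [or_false →] (a | 0)  →  a;  E = (~ (((a | 0) | ((a | a) & 0)) & 1))
3. [or_idem →] (a | a)  →  a;  E = (~ (((a | 0) | (a & 0)) & 1))
4. [and_false →] (a & 0)  →  0;  E = (~ (((a | 0) | 0) & 1))
5. [and_true →] (((a | 0) | 0) & 1)  →  ((a | 0) | 0);  E = (~ ((a | 0) | 0))
6. [or_false →] (a | 0)  →  a;  cost 4 ≤ 4, done

(~ (a | 0))   [cost 4]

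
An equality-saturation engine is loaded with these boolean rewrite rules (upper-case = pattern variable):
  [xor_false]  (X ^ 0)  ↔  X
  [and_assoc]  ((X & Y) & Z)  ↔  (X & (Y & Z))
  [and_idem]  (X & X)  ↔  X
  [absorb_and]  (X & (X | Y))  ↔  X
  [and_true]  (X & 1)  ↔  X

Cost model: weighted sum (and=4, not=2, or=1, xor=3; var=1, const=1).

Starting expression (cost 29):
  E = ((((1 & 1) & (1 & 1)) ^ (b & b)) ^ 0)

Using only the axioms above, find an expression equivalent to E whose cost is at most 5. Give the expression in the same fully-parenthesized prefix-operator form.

(1) ((1 & 1) & (1 & 1))  =[and_idem →]=  (1 & 1)    ⊢ (((1 & 1) ^ (b & b)) ^ 0)
(2) (1 & 1)  =[and_true →]=  1    ⊢ ((1 ^ (b & b)) ^ 0)
(3) ((1 ^ (b & b)) ^ 0)  =[xor_false →]=  (1 ^ (b & b))
(4) (b & b)  =[and_idem →]=  b    ⊢ cost 5, within 5

(1 ^ b)   [cost 5]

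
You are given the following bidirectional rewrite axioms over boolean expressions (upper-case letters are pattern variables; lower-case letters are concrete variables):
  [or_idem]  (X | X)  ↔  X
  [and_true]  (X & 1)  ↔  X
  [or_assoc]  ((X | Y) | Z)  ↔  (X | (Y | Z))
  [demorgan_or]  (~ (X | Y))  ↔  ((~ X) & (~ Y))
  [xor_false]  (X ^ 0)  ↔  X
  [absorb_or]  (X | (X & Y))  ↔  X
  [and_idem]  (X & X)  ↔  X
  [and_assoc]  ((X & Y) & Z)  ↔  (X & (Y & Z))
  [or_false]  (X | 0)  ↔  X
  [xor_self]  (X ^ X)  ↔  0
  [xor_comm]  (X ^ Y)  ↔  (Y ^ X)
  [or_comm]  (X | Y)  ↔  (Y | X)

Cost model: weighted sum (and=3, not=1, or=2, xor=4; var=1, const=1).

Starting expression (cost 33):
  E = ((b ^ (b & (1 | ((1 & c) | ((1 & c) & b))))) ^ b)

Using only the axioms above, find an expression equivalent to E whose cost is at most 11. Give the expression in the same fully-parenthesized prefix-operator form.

step 1: absorb_or (→) rewrites ((1 & c) | ((1 & c) & b)) into (1 & c), now ((b ^ (b & (1 | (1 & c)))) ^ b)
step 2: absorb_or (→) rewrites (1 | (1 & c)) into 1, now ((b ^ (b & 1)) ^ b)
step 3: and_true (→) rewrites (b & 1) into b, reaching cost 11 (bound 11)

((b ^ b) ^ b)   [cost 11]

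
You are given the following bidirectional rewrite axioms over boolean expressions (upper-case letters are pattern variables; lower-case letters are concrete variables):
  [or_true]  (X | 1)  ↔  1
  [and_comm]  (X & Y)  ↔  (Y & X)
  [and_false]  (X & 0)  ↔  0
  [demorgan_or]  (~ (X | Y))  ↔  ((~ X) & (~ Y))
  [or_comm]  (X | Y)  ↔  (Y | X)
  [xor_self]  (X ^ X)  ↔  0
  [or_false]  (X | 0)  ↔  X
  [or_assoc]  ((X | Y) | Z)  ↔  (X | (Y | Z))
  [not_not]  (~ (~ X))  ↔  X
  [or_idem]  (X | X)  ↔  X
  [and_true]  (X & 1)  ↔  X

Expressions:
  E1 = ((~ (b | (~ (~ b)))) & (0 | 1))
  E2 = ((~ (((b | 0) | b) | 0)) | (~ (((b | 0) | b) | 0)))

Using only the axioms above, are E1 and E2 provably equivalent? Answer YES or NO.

YES

step 1: not_not (→) rewrites (~ (~ b)) into b, now ((~ (b | b)) & (0 | 1))
step 2: or_true (→) rewrites (0 | 1) into 1, now ((~ (b | b)) & 1)
step 3: and_true (→) rewrites ((~ (b | b)) & 1) into (~ (b | b))
step 4: or_false (←) rewrites (b | b) into ((b | b) | 0), now (~ ((b | b) | 0))
step 5: or_false (←) rewrites b into (b | 0), now (~ (((b | 0) | b) | 0))
step 6: or_idem (←) rewrites (~ (((b | 0) | b) | 0)) into ((~ (((b | 0) | b) | 0)) | (~ (((b | 0) | b) | 0))), which is E2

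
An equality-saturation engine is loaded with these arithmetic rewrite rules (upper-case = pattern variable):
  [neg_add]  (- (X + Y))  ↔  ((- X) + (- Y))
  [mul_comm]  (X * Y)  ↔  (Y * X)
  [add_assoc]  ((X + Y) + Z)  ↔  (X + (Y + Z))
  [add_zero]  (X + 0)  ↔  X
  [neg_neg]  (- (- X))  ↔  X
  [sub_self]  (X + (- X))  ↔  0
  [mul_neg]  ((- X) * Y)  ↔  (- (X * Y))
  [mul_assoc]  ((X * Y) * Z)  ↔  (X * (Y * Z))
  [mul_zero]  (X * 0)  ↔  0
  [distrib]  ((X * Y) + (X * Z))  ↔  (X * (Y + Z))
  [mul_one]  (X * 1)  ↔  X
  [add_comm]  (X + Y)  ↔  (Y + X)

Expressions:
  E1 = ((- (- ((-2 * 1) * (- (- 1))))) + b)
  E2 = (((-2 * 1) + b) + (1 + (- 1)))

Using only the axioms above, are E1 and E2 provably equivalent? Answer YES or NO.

YES

step 1: neg_neg (→) rewrites (- (- ((-2 * 1) * (- (- 1))))) into ((-2 * 1) * (- (- 1))), now (((-2 * 1) * (- (- 1))) + b)
step 2: mul_one (→) rewrites (-2 * 1) into -2, now ((-2 * (- (- 1))) + b)
step 3: neg_neg (→) rewrites (- (- 1)) into 1, now ((-2 * 1) + b)
step 4: mul_one (→) rewrites (-2 * 1) into -2, now (-2 + b)
step 5: add_zero (←) rewrites (-2 + b) into ((-2 + b) + 0)
step 6: sub_self (←) rewrites 0 into (1 + (- 1)), now ((-2 + b) + (1 + (- 1)))
step 7: mul_one (←) rewrites -2 into (-2 * 1), which is E2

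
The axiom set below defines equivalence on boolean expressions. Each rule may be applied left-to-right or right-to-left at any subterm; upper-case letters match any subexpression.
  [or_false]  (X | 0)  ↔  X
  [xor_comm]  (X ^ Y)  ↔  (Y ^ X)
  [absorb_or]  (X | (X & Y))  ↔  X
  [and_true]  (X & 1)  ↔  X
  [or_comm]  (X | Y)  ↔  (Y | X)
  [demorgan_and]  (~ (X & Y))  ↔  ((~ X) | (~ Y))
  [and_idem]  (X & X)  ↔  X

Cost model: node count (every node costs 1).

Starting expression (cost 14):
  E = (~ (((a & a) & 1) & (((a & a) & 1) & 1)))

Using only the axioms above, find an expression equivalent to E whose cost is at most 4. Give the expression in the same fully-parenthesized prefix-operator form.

step 1: and_true (→) rewrites ((a & a) & 1) into (a & a), now (~ (((a & a) & 1) & ((a & a) & 1)))
step 2: and_idem (→) rewrites (((a & a) & 1) & ((a & a) & 1)) into ((a & a) & 1), now (~ ((a & a) & 1))
step 3: and_idem (→) rewrites (a & a) into a, reaching cost 4 (bound 4)

(~ (a & 1))   [cost 4]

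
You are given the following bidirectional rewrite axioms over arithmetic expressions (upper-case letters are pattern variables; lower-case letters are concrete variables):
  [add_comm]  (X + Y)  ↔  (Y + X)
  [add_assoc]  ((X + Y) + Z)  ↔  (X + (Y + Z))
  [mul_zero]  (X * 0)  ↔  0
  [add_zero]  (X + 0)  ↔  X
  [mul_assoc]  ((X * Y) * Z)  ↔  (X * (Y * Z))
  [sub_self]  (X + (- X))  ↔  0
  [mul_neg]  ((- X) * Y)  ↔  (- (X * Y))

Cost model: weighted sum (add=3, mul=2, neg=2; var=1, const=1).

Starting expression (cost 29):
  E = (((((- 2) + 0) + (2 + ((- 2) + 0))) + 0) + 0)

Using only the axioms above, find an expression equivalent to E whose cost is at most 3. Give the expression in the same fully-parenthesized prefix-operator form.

(- 2)   [cost 3]

step 1: add_zero (→) rewrites ((- 2) + 0) into (- 2), now (((((- 2) + 0) + (2 + (- 2))) + 0) + 0)
step 2: sub_self (→) rewrites (2 + (- 2)) into 0, now (((((- 2) + 0) + 0) + 0) + 0)
step 3: add_comm (→) rewrites ((((- 2) + 0) + 0) + 0) into (0 + (((- 2) + 0) + 0)), now ((0 + (((- 2) + 0) + 0)) + 0)
step 4: add_zero (→) rewrites ((0 + (((- 2) + 0) + 0)) + 0) into (0 + (((- 2) + 0) + 0))
step 5: add_zero (→) rewrites ((- 2) + 0) into (- 2), now (0 + ((- 2) + 0))
step 6: add_zero (→) rewrites ((- 2) + 0) into (- 2), now (0 + (- 2))
step 7: add_comm (→) rewrites (0 + (- 2)) into ((- 2) + 0)
step 8: add_zero (→) rewrites ((- 2) + 0) into (- 2), reaching cost 3 (bound 3)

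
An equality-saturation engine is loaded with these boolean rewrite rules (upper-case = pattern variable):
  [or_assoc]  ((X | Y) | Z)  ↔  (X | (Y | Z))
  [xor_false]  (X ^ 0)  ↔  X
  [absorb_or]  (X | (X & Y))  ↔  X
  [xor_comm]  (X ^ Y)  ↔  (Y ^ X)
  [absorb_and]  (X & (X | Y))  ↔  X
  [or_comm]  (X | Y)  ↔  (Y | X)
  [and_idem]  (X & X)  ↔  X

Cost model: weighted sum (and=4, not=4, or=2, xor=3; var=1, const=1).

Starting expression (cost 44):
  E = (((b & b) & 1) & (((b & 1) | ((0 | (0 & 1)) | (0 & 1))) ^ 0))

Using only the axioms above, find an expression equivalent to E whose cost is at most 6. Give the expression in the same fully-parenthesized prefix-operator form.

(b & 1)   [cost 6]

1. [absorb_or →] (0 | (0 & 1))  →  0;  E = (((b & b) & 1) & (((b & 1) | (0 | (0 & 1))) ^ 0))
2. [xor_false →] (((b & 1) | (0 | (0 & 1))) ^ 0)  →  ((b & 1) | (0 | (0 & 1)));  E = (((b & b) & 1) & ((b & 1) | (0 | (0 & 1))))
3. [and_idem →] (b & b)  →  b;  E = ((b & 1) & ((b & 1) | (0 | (0 & 1))))
4. [absorb_or →] (0 | (0 & 1))  →  0;  E = ((b & 1) & ((b & 1) | 0))
5. [absorb_and →] ((b & 1) & ((b & 1) | 0))  →  (b & 1);  cost 6 ≤ 6, done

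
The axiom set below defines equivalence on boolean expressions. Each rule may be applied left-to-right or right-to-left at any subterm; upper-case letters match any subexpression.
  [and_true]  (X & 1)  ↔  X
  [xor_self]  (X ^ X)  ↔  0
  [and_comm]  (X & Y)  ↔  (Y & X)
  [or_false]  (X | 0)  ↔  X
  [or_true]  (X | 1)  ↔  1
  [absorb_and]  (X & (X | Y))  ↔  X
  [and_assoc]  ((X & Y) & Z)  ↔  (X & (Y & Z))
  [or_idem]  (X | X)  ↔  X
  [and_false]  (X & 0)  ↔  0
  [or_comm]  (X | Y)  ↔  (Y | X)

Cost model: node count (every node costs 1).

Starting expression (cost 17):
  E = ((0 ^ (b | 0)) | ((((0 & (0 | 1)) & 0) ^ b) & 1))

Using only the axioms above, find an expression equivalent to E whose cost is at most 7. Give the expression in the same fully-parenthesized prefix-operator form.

((0 ^ b) | (0 ^ b))   [cost 7]

1. [absorb_and →] (0 & (0 | 1))  →  0;  E = ((0 ^ (b | 0)) | (((0 & 0) ^ b) & 1))
2. [or_false →] (b | 0)  →  b;  E = ((0 ^ b) | (((0 & 0) ^ b) & 1))
3. [and_false →] (0 & 0)  →  0;  E = ((0 ^ b) | ((0 ^ b) & 1))
4. [and_true →] ((0 ^ b) & 1)  →  (0 ^ b);  cost 7 ≤ 7, done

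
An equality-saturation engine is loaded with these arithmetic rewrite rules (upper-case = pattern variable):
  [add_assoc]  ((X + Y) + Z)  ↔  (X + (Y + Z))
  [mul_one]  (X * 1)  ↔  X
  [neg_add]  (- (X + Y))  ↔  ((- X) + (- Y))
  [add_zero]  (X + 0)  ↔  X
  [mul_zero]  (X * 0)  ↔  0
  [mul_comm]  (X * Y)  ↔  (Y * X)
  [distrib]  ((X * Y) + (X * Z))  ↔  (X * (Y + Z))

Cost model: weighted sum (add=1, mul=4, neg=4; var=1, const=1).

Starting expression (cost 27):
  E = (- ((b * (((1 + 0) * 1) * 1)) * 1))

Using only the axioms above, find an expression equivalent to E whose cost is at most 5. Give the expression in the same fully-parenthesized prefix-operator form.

(- b)   [cost 5]

(1) (1 + 0)  =[add_zero →]=  1    ⊢ (- ((b * ((1 * 1) * 1)) * 1))
(2) (1 * 1)  =[mul_one →]=  1    ⊢ (- ((b * (1 * 1)) * 1))
(3) ((b * (1 * 1)) * 1)  =[mul_one →]=  (b * (1 * 1))    ⊢ (- (b * (1 * 1)))
(4) (1 * 1)  =[mul_one →]=  1    ⊢ (- (b * 1))
(5) (b * 1)  =[mul_one →]=  b    ⊢ cost 5, within 5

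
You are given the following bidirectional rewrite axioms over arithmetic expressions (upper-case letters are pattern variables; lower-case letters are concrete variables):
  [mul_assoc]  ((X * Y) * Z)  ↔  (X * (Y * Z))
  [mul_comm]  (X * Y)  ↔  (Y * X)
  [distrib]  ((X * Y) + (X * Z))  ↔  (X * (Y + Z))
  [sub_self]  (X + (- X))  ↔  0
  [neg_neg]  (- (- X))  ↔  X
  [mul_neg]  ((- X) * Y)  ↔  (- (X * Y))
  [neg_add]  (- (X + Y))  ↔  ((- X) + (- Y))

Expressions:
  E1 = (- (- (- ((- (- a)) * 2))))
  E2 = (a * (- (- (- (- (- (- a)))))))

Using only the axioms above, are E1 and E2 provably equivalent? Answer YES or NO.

All listed rules preserve value, hence provable equivalence implies equal values everywhere; look for a separating assignment.
a=1 gives E1 ↦ -2, E2 ↦ 1; values differ ⇒ not provably equivalent.

NO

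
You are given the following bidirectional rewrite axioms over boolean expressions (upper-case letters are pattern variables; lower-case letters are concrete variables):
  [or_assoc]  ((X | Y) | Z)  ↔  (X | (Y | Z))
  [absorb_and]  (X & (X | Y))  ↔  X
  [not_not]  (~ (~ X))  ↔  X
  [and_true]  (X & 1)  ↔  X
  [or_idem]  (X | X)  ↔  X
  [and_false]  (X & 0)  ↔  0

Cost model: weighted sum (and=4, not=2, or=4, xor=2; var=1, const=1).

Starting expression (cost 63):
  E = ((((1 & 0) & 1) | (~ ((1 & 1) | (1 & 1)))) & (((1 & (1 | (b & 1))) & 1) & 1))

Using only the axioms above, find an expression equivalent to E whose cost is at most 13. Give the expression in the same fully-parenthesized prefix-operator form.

((1 & 0) | (~ 1))   [cost 13]

(1) ((1 & (1 | (b & 1))) & 1)  =[and_true →]=  (1 & (1 | (b & 1)))    ⊢ ((((1 & 0) & 1) | (~ ((1 & 1) | (1 & 1)))) & ((1 & (1 | (b & 1))) & 1))
(2) ((1 & 0) & 1)  =[and_true →]=  (1 & 0)    ⊢ (((1 & 0) | (~ ((1 & 1) | (1 & 1)))) & ((1 & (1 | (b & 1))) & 1))
(3) ((1 & (1 | (b & 1))) & 1)  =[and_true →]=  (1 & (1 | (b & 1)))    ⊢ (((1 & 0) | (~ ((1 & 1) | (1 & 1)))) & (1 & (1 | (b & 1))))
(4) ((1 & 1) | (1 & 1))  =[or_idem →]=  (1 & 1)    ⊢ (((1 & 0) | (~ (1 & 1))) & (1 & (1 | (b & 1))))
(5) (b & 1)  =[and_true →]=  b    ⊢ (((1 & 0) | (~ (1 & 1))) & (1 & (1 | b)))
(6) (1 & (1 | b))  =[absorb_and →]=  1    ⊢ (((1 & 0) | (~ (1 & 1))) & 1)
(7) (1 & 1)  =[and_true →]=  1    ⊢ (((1 & 0) | (~ 1)) & 1)
(8) (((1 & 0) | (~ 1)) & 1)  =[and_true →]=  ((1 & 0) | (~ 1))    ⊢ cost 13, within 13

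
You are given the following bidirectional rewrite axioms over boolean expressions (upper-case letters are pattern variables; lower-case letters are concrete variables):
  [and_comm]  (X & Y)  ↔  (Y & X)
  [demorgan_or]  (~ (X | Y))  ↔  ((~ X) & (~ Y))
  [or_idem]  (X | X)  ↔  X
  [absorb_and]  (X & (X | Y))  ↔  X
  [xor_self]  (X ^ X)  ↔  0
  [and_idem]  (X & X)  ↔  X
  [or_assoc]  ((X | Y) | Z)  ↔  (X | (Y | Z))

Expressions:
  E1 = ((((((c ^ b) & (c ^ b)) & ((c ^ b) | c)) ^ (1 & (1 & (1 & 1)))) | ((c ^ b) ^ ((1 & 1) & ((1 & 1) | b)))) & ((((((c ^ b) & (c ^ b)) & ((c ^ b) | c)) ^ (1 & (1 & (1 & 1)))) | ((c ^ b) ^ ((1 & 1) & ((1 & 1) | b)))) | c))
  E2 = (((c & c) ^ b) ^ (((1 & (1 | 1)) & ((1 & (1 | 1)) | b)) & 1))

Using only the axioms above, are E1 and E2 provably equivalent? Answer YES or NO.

YES

step 1: absorb_and (→) rewrites ((((((c ^ b) & (c ^ b)) & ((c ^ b) | c)) ^ (1 & (1 & (1 & 1)))) | ((c ^ b) ^ ((1 & 1) & ((1 & 1) | b)))) & ((((((c ^ b) & (c ^ b)) & ((c ^ b) | c)) ^ (1 & (1 & (1 & 1)))) | ((c ^ b) ^ ((1 & 1) & ((1 & 1) | b)))) | c)) into (((((c ^ b) & (c ^ b)) & ((c ^ b) | c)) ^ (1 & (1 & (1 & 1)))) | ((c ^ b) ^ ((1 & 1) & ((1 & 1) | b))))
step 2: and_idem (→) rewrites (1 & 1) into 1, now (((((c ^ b) & (c ^ b)) & ((c ^ b) | c)) ^ (1 & (1 & 1))) | ((c ^ b) ^ ((1 & 1) & ((1 & 1) | b))))
step 3: absorb_and (→) rewrites ((1 & 1) & ((1 & 1) | b)) into (1 & 1), now (((((c ^ b) & (c ^ b)) & ((c ^ b) | c)) ^ (1 & (1 & 1))) | ((c ^ b) ^ (1 & 1)))
step 4: and_idem (→) rewrites ((c ^ b) & (c ^ b)) into (c ^ b), now ((((c ^ b) & ((c ^ b) | c)) ^ (1 & (1 & 1))) | ((c ^ b) ^ (1 & 1)))
step 5: absorb_and (→) rewrites ((c ^ b) & ((c ^ b) | c)) into (c ^ b), now (((c ^ b) ^ (1 & (1 & 1))) | ((c ^ b) ^ (1 & 1)))
step 6: and_idem (→) rewrites (1 & 1) into 1, now (((c ^ b) ^ (1 & 1)) | ((c ^ b) ^ (1 & 1)))
step 7: or_idem (→) rewrites (((c ^ b) ^ (1 & 1)) | ((c ^ b) ^ (1 & 1))) into ((c ^ b) ^ (1 & 1))
step 8: and_idem (←) rewrites 1 into (1 & 1), now ((c ^ b) ^ ((1 & 1) & 1))
step 9: or_idem (←) rewrites 1 into (1 | 1), now ((c ^ b) ^ ((1 & (1 | 1)) & 1))
step 10: and_idem (←) rewrites c into (c & c), now (((c & c) ^ b) ^ ((1 & (1 | 1)) & 1))
step 11: absorb_and (←) rewrites (1 & (1 | 1)) into ((1 & (1 | 1)) & ((1 & (1 | 1)) | b)), which is E2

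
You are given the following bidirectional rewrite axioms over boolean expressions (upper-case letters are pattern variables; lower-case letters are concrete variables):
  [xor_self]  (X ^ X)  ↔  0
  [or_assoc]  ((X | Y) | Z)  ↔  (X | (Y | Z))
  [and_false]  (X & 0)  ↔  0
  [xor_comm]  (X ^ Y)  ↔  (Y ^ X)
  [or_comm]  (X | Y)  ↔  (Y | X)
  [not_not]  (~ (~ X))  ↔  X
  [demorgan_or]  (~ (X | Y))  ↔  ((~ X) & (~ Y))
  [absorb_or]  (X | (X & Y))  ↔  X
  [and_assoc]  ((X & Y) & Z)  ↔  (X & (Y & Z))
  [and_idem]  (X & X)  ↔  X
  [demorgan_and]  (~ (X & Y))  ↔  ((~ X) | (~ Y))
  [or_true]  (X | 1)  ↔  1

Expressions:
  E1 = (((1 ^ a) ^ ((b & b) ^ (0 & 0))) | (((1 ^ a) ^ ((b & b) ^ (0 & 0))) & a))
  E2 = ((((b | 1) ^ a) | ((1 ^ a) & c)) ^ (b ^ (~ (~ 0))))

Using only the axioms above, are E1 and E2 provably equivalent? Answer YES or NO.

step 1: absorb_or (→) rewrites (((1 ^ a) ^ ((b & b) ^ (0 & 0))) | (((1 ^ a) ^ ((b & b) ^ (0 & 0))) & a)) into ((1 ^ a) ^ ((b & b) ^ (0 & 0)))
step 2: and_idem (→) rewrites (b & b) into b, now ((1 ^ a) ^ (b ^ (0 & 0)))
step 3: and_idem (→) rewrites (0 & 0) into 0, now ((1 ^ a) ^ (b ^ 0))
step 4: not_not (←) rewrites 0 into (~ (~ 0)), now ((1 ^ a) ^ (b ^ (~ (~ 0))))
step 5: absorb_or (←) rewrites (1 ^ a) into ((1 ^ a) | ((1 ^ a) & c)), now (((1 ^ a) | ((1 ^ a) & c)) ^ (b ^ (~ (~ 0))))
step 6: or_true (←) rewrites 1 into (b | 1), which is E2

YES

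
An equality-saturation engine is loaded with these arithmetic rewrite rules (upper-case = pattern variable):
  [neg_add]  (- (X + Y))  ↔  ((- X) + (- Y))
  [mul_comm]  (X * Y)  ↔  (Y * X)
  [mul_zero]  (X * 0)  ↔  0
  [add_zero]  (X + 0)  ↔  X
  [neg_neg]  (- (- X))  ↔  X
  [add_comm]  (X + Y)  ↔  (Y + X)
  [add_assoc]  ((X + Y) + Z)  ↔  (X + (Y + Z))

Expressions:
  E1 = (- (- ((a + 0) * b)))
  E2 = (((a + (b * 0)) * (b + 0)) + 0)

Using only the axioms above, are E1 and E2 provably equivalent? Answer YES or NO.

step 1: neg_neg (→) rewrites (- (- ((a + 0) * b))) into ((a + 0) * b)
step 2: add_zero (←) rewrites b into (b + 0), now ((a + 0) * (b + 0))
step 3: mul_zero (←) rewrites 0 into (b * 0), now ((a + (b * 0)) * (b + 0))
step 4: add_zero (←) rewrites ((a + (b * 0)) * (b + 0)) into (((a + (b * 0)) * (b + 0)) + 0), which is E2

YES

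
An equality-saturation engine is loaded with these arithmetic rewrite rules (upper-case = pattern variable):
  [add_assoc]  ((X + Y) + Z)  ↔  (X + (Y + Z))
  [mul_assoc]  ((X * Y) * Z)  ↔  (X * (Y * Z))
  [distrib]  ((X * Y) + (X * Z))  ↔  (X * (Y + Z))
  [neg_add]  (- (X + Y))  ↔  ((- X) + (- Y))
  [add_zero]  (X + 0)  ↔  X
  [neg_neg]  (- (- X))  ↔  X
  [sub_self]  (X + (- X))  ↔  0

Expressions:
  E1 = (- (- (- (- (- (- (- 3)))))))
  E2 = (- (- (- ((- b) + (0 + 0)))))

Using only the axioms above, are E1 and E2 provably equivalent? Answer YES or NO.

NO

The axioms are sound identities: if E1 ↔* E2 then E1 and E2 evaluate identically under any assignment.
Under b=0: E1 evaluates to -3, E2 to 0. Distinct ⇒ no rewrite sequence connects them.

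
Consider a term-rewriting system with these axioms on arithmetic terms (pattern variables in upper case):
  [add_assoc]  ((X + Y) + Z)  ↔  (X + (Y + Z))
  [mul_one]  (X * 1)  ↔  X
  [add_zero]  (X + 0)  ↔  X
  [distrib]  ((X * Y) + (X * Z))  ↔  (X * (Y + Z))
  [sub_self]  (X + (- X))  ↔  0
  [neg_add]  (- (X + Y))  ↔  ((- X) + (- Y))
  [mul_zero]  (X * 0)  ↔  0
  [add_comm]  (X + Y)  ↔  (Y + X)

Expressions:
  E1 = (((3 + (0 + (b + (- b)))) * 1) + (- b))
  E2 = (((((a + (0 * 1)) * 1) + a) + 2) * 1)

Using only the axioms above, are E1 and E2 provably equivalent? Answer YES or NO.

NO

All listed rules preserve value, hence provable equivalence implies equal values everywhere; look for a separating assignment.
a=0, b=0 gives E1 ↦ 3, E2 ↦ 2; values differ ⇒ not provably equivalent.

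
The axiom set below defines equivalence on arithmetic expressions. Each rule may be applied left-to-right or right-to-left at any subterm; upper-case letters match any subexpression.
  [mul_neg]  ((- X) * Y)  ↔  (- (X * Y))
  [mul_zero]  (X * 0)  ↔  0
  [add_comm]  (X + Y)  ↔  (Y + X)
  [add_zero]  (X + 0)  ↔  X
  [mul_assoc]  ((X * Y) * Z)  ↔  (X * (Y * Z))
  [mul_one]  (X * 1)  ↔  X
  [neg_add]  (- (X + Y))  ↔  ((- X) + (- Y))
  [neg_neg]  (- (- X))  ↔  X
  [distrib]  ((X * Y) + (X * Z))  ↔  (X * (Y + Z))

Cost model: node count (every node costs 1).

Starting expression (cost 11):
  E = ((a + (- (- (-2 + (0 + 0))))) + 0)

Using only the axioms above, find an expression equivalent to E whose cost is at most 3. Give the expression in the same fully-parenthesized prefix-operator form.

(a + -2)   [cost 3]

1. [add_zero →] (0 + 0)  →  0;  E = ((a + (- (- (-2 + 0)))) + 0)
2. [add_zero →] (-2 + 0)  →  -2;  E = ((a + (- (- -2))) + 0)
3. [add_zero →] ((a + (- (- -2))) + 0)  →  (a + (- (- -2)))
4. [neg_neg →] (- (- -2))  →  -2;  cost 3 ≤ 3, done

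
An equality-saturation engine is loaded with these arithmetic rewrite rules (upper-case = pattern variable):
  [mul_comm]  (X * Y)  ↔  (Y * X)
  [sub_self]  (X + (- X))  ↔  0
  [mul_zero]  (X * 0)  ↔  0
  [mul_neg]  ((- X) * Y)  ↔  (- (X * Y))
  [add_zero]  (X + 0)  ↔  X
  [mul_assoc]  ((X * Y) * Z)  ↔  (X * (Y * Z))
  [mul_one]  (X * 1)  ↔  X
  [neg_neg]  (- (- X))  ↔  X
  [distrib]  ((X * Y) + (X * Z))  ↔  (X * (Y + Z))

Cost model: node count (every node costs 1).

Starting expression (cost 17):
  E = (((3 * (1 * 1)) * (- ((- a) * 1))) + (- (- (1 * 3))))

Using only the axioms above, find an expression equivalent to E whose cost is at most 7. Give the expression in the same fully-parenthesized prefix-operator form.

((3 * a) + (1 * 3))   [cost 7]

step 1: mul_one (→) rewrites ((- a) * 1) into (- a), now (((3 * (1 * 1)) * (- (- a))) + (- (- (1 * 3))))
step 2: mul_one (→) rewrites (1 * 1) into 1, now (((3 * 1) * (- (- a))) + (- (- (1 * 3))))
step 3: neg_neg (→) rewrites (- (- a)) into a, now (((3 * 1) * a) + (- (- (1 * 3))))
step 4: mul_one (→) rewrites (3 * 1) into 3, now ((3 * a) + (- (- (1 * 3))))
step 5: neg_neg (→) rewrites (- (- (1 * 3))) into (1 * 3), reaching cost 7 (bound 7)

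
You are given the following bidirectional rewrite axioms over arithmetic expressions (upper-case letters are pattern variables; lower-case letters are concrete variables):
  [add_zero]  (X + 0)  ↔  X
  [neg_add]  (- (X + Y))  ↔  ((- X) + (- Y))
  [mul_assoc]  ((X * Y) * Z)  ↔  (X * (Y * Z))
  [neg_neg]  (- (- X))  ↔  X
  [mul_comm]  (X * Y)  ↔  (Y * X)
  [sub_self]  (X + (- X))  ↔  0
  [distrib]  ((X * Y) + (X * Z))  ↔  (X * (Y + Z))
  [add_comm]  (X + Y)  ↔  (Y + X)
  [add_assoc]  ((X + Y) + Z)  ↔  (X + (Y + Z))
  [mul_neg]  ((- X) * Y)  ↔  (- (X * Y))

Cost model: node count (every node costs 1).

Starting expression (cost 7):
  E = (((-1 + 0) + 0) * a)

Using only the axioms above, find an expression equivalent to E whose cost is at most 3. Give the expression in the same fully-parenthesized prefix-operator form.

step 1: add_assoc (→) rewrites ((-1 + 0) + 0) into (-1 + (0 + 0)), now ((-1 + (0 + 0)) * a)
step 2: add_zero (→) rewrites (0 + 0) into 0, now ((-1 + 0) * a)
step 3: add_zero (→) rewrites (-1 + 0) into -1, reaching cost 3 (bound 3)

(-1 * a)   [cost 3]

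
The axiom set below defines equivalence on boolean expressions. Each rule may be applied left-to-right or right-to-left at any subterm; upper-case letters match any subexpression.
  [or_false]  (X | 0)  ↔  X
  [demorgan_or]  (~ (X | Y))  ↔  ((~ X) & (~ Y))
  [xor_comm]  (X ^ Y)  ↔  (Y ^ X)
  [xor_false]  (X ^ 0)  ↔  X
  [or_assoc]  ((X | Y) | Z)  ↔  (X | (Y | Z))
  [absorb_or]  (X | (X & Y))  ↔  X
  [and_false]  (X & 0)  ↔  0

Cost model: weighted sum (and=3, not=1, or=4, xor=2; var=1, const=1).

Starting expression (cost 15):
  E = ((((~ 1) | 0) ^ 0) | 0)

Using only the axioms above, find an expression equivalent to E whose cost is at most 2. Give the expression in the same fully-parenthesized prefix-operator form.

1. [or_false →] ((((~ 1) | 0) ^ 0) | 0)  →  (((~ 1) | 0) ^ 0)
2. [or_false →] ((~ 1) | 0)  →  (~ 1);  E = ((~ 1) ^ 0)
3. [xor_false →] ((~ 1) ^ 0)  →  (~ 1);  cost 2 ≤ 2, done

(~ 1)   [cost 2]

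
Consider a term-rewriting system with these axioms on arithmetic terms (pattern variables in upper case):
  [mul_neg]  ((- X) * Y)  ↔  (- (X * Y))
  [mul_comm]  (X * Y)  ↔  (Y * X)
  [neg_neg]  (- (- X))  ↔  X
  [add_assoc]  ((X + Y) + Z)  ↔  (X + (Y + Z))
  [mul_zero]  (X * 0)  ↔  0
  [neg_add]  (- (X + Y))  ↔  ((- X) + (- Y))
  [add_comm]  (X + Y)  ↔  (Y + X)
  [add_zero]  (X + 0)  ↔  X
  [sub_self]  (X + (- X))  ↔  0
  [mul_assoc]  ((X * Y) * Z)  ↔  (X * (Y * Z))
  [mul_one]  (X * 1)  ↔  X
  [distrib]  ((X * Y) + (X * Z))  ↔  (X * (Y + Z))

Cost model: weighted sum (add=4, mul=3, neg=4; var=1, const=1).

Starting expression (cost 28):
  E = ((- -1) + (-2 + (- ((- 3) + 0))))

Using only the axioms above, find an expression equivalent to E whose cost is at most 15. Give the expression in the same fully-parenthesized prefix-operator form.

((- -1) + (3 + -2))   [cost 15]

step 1: add_comm (→) rewrites (-2 + (- ((- 3) + 0))) into ((- ((- 3) + 0)) + -2), now ((- -1) + ((- ((- 3) + 0)) + -2))
step 2: add_zero (→) rewrites ((- 3) + 0) into (- 3), now ((- -1) + ((- (- 3)) + -2))
step 3: neg_neg (→) rewrites (- (- 3)) into 3, reaching cost 15 (bound 15)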